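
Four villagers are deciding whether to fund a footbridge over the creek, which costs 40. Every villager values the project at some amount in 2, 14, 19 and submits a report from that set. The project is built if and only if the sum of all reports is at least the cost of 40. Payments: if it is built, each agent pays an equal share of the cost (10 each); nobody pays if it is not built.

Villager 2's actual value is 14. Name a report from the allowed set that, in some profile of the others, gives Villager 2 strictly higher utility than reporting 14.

Suppose Villager 1 reports 2, Villager 3 reports 2 and Villager 4 reports 19.
Report 14: project not built, utility 0.
Report 19: project built, pays 10, utility 14 - 10 = 4.
So reporting 19 beats truth here (4 > 0).

19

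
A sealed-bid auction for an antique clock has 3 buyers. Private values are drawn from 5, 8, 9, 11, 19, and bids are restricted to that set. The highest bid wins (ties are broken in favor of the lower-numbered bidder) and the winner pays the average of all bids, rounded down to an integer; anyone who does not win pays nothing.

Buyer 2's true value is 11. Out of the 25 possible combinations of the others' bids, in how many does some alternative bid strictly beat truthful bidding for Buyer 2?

6

Others bid (5, 5): truth gives 4; bid 8 gives 5 > 4. Violating.
Others bid (5, 8): truth gives 3; bid 8 gives 4 > 3. Violating.
Others bid (5, 9): truth gives 3; bid 9 gives 4 > 3. Violating.
Others bid (8, 5): truth gives 3; bid 9 gives 4 > 3. Violating.
Others bid (5, 11): truth gives 2; no alternative beats it.
Others bid (5, 19): truth gives 0; no alternative beats it.
(Checking all 25 profiles: 6 have a profitable deviation, 19 do not.)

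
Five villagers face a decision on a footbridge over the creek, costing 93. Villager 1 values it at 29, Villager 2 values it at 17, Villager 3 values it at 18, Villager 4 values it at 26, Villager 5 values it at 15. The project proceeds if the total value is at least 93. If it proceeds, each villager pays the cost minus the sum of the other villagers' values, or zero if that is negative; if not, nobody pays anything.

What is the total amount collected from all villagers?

45

Total value 105 ≥ cost 93, so it is built.
Villager 1: others sum to 76; max(0, 93 - 76) = 17.
Villager 2: others sum to 88; max(0, 93 - 88) = 5.
Villager 3: others sum to 87; max(0, 93 - 87) = 6.
Villager 4: others sum to 79; max(0, 93 - 79) = 14.
Villager 5: others sum to 90; max(0, 93 - 90) = 3.
Total collected = 17 + 5 + 6 + 14 + 3 = 45.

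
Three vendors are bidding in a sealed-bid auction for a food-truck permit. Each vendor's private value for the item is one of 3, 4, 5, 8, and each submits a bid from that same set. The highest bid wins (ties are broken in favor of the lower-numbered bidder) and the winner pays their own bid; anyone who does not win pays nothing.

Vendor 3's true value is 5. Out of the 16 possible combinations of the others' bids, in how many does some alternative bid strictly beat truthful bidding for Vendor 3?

Others bid (3, 3): truth gives 0; bid 4 gives 1 > 0. Violating.
Others bid (3, 4): truth gives 0; no alternative beats it.
Others bid (3, 5): truth gives 0; no alternative beats it.
(Checking all 16 profiles: 1 has a profitable deviation, 15 do not.)

1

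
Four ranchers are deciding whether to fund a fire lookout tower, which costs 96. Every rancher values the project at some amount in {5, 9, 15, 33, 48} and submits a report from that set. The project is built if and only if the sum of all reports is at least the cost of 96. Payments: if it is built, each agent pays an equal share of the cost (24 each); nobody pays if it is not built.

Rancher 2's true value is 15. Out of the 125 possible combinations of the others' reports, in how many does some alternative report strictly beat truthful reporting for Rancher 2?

15

Others report (5, 33, 48): truth gives -9; report 5 gives 0 > -9. Violating.
Others report (5, 48, 33): truth gives -9; report 5 gives 0 > -9. Violating.
Others report (9, 33, 48): truth gives -9; report 5 gives 0 > -9. Violating.
Others report (9, 48, 33): truth gives -9; report 5 gives 0 > -9. Violating.
Others report (5, 5, 5): truth gives 0; no alternative beats it.
Others report (5, 5, 9): truth gives 0; no alternative beats it.
(Checking all 125 profiles: 15 have a profitable deviation, 110 do not.)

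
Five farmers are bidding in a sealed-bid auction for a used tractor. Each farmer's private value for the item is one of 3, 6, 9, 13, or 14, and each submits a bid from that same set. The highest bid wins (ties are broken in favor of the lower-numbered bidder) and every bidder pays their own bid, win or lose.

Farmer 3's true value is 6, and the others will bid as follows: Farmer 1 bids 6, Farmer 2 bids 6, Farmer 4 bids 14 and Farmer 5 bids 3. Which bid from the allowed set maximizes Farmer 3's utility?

3

Bid 3: loses but pays 3, utility -3.
Bid 6: loses but pays 6, utility -6.
Bid 9: loses but pays 9, utility -9.
Bid 13: loses but pays 13, utility -13.
Bid 14: wins, pays 14, utility 6 - 14 = -8.
The best choice is 3 with utility -3.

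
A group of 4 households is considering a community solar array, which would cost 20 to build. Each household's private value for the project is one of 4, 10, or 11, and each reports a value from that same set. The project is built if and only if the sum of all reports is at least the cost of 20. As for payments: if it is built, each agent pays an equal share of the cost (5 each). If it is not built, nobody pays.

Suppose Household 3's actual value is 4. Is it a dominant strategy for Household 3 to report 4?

Check each profile of the others' reports and compare truth against every alternative report.
Others report (4, 4, 4): truth gives 0, best alternative gives -1.
Others report (4, 4, 10): truth gives -1, best alternative gives -1.
Others report (4, 4, 11): truth gives -1, best alternative gives -1.
Others report (4, 10, 4): truth gives -1, best alternative gives -1.
Others report (4, 10, 10): truth gives -1, best alternative gives -1.
Others report (4, 10, 11): truth gives -1, best alternative gives -1.
(Remaining 21 profiles checked similarly; truth is weakly best in each.)
In every case the truthful report is at least as good as any alternative, so it is a dominant strategy.

Yes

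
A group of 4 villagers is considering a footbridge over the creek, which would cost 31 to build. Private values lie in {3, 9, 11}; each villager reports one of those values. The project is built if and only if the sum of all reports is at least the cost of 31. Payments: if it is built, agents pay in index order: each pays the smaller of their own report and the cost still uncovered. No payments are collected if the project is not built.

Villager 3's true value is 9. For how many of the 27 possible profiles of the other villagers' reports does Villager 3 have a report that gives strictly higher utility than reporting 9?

7

Others report (9, 9, 11): truth gives 0; report 3 gives 6 > 0. Violating.
Others report (9, 11, 9): truth gives 0; report 3 gives 6 > 0. Violating.
Others report (9, 11, 11): truth gives 0; report 3 gives 6 > 0. Violating.
Others report (11, 9, 9): truth gives 0; report 3 gives 6 > 0. Violating.
Others report (3, 3, 3): truth gives 0; no alternative beats it.
Others report (3, 3, 9): truth gives 0; no alternative beats it.
(Checking all 27 profiles: 7 have a profitable deviation, 20 do not.)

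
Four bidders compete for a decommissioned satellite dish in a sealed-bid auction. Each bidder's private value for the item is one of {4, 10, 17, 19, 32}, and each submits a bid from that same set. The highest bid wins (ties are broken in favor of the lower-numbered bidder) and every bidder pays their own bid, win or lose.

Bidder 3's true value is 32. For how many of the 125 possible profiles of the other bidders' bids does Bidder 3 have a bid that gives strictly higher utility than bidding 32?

Others bid (4, 4, 4): truth gives 0; bid 10 gives 22 > 0. Violating.
Others bid (4, 4, 10): truth gives 0; bid 10 gives 22 > 0. Violating.
Others bid (4, 4, 17): truth gives 0; bid 17 gives 15 > 0. Violating.
Others bid (4, 4, 19): truth gives 0; bid 19 gives 13 > 0. Violating.
Others bid (4, 4, 32): truth gives 0; no alternative beats it.
Others bid (4, 10, 32): truth gives 0; no alternative beats it.
(Checking all 125 profiles: 81 have a profitable deviation, 44 do not.)

81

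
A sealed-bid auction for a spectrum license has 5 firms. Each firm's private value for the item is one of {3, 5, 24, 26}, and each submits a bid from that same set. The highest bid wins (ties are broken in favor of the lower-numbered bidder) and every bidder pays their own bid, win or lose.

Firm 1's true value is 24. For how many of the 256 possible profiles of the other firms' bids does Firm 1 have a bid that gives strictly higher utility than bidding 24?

Others bid (3, 3, 3, 3): truth gives 0; bid 3 gives 21 > 0. Violating.
Others bid (3, 3, 3, 5): truth gives 0; bid 5 gives 19 > 0. Violating.
Others bid (3, 3, 3, 26): truth gives -24; bid 26 gives -2 > -24. Violating.
Others bid (3, 3, 5, 3): truth gives 0; bid 5 gives 19 > 0. Violating.
Others bid (3, 3, 3, 24): truth gives 0; no alternative beats it.
Others bid (3, 3, 5, 24): truth gives 0; no alternative beats it.
(Checking all 256 profiles: 191 have a profitable deviation, 65 do not.)

191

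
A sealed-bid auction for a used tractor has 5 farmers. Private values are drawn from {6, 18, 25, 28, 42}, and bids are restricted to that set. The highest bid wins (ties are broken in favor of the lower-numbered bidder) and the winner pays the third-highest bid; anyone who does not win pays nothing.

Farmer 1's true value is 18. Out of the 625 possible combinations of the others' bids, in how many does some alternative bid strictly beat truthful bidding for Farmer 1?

12

Others bid (6, 6, 6, 25): truth gives 0; bid 25 gives 12 > 0. Violating.
Others bid (6, 6, 6, 28): truth gives 0; bid 28 gives 12 > 0. Violating.
Others bid (6, 6, 6, 42): truth gives 0; bid 42 gives 12 > 0. Violating.
Others bid (6, 6, 25, 6): truth gives 0; bid 25 gives 12 > 0. Violating.
Others bid (6, 6, 6, 6): truth gives 12; no alternative beats it.
Others bid (6, 6, 6, 18): truth gives 12; no alternative beats it.
(Checking all 625 profiles: 12 have a profitable deviation, 613 do not.)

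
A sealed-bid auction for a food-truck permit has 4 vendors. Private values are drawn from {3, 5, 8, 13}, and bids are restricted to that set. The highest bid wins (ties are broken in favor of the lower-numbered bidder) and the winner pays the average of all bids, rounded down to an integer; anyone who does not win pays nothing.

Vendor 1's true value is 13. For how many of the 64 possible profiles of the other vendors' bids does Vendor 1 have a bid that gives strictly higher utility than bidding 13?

Others bid (3, 3, 3): truth gives 8; bid 3 gives 10 > 8. Violating.
Others bid (3, 3, 5): truth gives 7; bid 5 gives 9 > 7. Violating.
Others bid (3, 3, 8): truth gives 7; bid 8 gives 8 > 7. Violating.
Others bid (3, 5, 3): truth gives 7; bid 5 gives 9 > 7. Violating.
Others bid (3, 3, 13): truth gives 5; no alternative beats it.
Others bid (3, 5, 13): truth gives 5; no alternative beats it.
(Checking all 64 profiles: 27 have a profitable deviation, 37 do not.)

27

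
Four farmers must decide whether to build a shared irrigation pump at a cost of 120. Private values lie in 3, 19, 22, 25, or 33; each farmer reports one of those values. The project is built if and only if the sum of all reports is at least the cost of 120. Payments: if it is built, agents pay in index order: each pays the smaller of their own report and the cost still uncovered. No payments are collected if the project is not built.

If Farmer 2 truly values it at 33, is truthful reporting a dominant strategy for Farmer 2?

No

Consider the case where Farmer 1 reports 33, Farmer 3 reports 33 and Farmer 4 reports 33.
Truthful report 33: project built, pays 33, utility 33 - 33 = 0.
Report 22 instead: project built, pays 22, utility 33 - 22 = 11.
Since 11 > 0, reporting 22 is strictly better here, so truthful reporting is not dominant.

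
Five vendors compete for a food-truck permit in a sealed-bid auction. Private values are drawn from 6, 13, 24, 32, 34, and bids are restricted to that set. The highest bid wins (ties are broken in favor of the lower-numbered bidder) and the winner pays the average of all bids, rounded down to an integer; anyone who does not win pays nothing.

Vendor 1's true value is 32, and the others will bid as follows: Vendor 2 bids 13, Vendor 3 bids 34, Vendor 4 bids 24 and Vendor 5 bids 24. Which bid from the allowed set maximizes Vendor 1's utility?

Bid 6: loses, pays 0, utility 0.
Bid 13: loses, pays 0, utility 0.
Bid 24: loses, pays 0, utility 0.
Bid 32: loses, pays 0, utility 0.
Bid 34: wins, pays 25, utility 32 - 25 = 7.
The best choice is 34 with utility 7.

34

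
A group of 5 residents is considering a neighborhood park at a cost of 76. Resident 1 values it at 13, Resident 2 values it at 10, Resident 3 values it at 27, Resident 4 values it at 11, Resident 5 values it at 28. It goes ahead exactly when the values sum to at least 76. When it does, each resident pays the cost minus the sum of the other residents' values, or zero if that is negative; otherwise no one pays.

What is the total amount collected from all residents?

Total value 89 ≥ cost 76, so it is built.
Resident 1: others sum to 76; max(0, 76 - 76) = 0.
Resident 2: others sum to 79; max(0, 76 - 79) = 0.
Resident 3: others sum to 62; max(0, 76 - 62) = 14.
Resident 4: others sum to 78; max(0, 76 - 78) = 0.
Resident 5: others sum to 61; max(0, 76 - 61) = 15.
Total collected = 0 + 0 + 14 + 0 + 15 = 29.

29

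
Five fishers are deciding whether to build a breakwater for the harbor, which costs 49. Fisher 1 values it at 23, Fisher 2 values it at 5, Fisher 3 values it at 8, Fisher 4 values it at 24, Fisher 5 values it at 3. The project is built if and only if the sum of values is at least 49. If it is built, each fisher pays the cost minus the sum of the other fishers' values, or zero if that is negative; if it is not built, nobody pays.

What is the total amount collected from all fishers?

Total value 63 ≥ cost 49, so it is built.
Fisher 1: others sum to 40; max(0, 49 - 40) = 9.
Fisher 2: others sum to 58; max(0, 49 - 58) = 0.
Fisher 3: others sum to 55; max(0, 49 - 55) = 0.
Fisher 4: others sum to 39; max(0, 49 - 39) = 10.
Fisher 5: others sum to 60; max(0, 49 - 60) = 0.
Total collected = 9 + 0 + 0 + 10 + 0 = 19.

19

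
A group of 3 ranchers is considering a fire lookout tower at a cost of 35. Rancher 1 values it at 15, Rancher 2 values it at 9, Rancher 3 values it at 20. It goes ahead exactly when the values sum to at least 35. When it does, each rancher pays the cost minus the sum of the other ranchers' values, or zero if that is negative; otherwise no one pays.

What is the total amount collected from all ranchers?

17

Total value 44 ≥ cost 35, so it is built.
Rancher 1: others sum to 29; max(0, 35 - 29) = 6.
Rancher 2: others sum to 35; max(0, 35 - 35) = 0.
Rancher 3: others sum to 24; max(0, 35 - 24) = 11.
Total collected = 6 + 0 + 11 = 17.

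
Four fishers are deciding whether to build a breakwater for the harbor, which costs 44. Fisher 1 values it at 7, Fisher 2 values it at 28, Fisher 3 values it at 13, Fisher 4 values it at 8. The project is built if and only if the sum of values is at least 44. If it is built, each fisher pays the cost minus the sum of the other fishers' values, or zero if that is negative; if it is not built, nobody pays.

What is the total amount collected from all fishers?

17

Total value 56 ≥ cost 44, so it is built.
Fisher 1: others sum to 49; max(0, 44 - 49) = 0.
Fisher 2: others sum to 28; max(0, 44 - 28) = 16.
Fisher 3: others sum to 43; max(0, 44 - 43) = 1.
Fisher 4: others sum to 48; max(0, 44 - 48) = 0.
Total collected = 0 + 16 + 1 + 0 = 17.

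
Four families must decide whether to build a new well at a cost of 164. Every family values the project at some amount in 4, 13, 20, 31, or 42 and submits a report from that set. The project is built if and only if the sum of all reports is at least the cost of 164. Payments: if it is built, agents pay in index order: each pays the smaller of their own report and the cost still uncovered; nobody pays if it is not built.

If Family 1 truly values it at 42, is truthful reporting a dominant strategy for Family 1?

Yes

Check each profile of the others' reports and compare truth against every alternative report.
Others report (4, 4, 4): truth gives 0, best alternative gives 0.
Others report (4, 4, 13): truth gives 0, best alternative gives 0.
Others report (4, 4, 20): truth gives 0, best alternative gives 0.
Others report (4, 4, 31): truth gives 0, best alternative gives 0.
Others report (4, 4, 42): truth gives 0, best alternative gives 0.
Others report (4, 13, 4): truth gives 0, best alternative gives 0.
(Remaining 119 profiles checked similarly; truth is weakly best in each.)
In every case the truthful report is at least as good as any alternative, so it is a dominant strategy.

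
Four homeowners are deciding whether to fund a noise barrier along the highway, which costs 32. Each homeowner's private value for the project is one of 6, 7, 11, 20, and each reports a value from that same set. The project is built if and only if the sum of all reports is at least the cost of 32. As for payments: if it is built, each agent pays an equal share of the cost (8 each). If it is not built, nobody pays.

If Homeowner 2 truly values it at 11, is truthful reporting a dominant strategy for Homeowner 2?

No

Consider the case where Homeowner 1 reports 6, Homeowner 3 reports 6 and Homeowner 4 reports 6.
Truthful report 11: project not built, utility 0.
Report 20 instead: project built, pays 8, utility 11 - 8 = 3.
Since 3 > 0, reporting 20 is strictly better here, so truthful reporting is not dominant.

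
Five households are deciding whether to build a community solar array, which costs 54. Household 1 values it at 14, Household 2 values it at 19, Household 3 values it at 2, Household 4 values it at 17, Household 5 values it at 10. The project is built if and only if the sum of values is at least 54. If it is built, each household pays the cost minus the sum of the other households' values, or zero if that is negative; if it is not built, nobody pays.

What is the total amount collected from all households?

Total value 62 ≥ cost 54, so it is built.
Household 1: others sum to 48; max(0, 54 - 48) = 6.
Household 2: others sum to 43; max(0, 54 - 43) = 11.
Household 3: others sum to 60; max(0, 54 - 60) = 0.
Household 4: others sum to 45; max(0, 54 - 45) = 9.
Household 5: others sum to 52; max(0, 54 - 52) = 2.
Total collected = 6 + 11 + 0 + 9 + 2 = 28.

28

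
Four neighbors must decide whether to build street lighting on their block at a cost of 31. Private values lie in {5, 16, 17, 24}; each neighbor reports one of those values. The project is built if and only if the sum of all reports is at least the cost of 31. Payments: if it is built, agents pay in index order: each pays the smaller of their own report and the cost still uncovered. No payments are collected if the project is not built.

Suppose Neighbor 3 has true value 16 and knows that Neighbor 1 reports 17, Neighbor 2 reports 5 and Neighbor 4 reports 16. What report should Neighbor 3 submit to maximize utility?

5

Report 5: project built, pays 5, utility 16 - 5 = 11.
Report 16: project built, pays 9, utility 16 - 9 = 7.
Report 17: project built, pays 9, utility 16 - 9 = 7.
Report 24: project built, pays 9, utility 16 - 9 = 7.
The best choice is 5 with utility 11.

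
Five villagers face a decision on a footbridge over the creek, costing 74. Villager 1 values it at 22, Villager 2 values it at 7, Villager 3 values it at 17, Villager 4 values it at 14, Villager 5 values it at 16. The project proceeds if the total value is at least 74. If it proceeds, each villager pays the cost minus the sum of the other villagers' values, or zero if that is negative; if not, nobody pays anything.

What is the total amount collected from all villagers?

Total value 76 ≥ cost 74, so it is built.
Villager 1: others sum to 54; max(0, 74 - 54) = 20.
Villager 2: others sum to 69; max(0, 74 - 69) = 5.
Villager 3: others sum to 59; max(0, 74 - 59) = 15.
Villager 4: others sum to 62; max(0, 74 - 62) = 12.
Villager 5: others sum to 60; max(0, 74 - 60) = 14.
Total collected = 20 + 5 + 15 + 12 + 14 = 66.

66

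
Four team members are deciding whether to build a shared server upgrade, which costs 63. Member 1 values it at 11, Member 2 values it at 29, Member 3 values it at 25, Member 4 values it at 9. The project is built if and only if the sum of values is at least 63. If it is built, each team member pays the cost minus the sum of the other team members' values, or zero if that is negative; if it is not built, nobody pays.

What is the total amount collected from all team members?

Total value 74 ≥ cost 63, so it is built.
Member 1: others sum to 63; max(0, 63 - 63) = 0.
Member 2: others sum to 45; max(0, 63 - 45) = 18.
Member 3: others sum to 49; max(0, 63 - 49) = 14.
Member 4: others sum to 65; max(0, 63 - 65) = 0.
Total collected = 0 + 18 + 14 + 0 = 32.

32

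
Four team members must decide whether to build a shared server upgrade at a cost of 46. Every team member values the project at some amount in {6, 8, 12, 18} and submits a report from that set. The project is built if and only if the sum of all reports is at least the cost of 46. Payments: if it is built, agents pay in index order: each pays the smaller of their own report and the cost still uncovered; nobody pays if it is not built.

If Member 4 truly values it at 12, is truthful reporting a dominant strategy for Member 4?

Check each profile of the others' reports and compare truth against every alternative report.
Others report (12, 18, 18): truth gives 12, best alternative gives 12.
Others report (18, 12, 18): truth gives 12, best alternative gives 12.
Others report (18, 18, 12): truth gives 12, best alternative gives 12.
Others report (18, 18, 18): truth gives 12, best alternative gives 12.
Others report (8, 18, 18): truth gives 10, best alternative gives 10.
Others report (18, 8, 18): truth gives 10, best alternative gives 10.
(Remaining 58 profiles checked similarly; truth is weakly best in each.)
In every case the truthful report is at least as good as any alternative, so it is a dominant strategy.

Yes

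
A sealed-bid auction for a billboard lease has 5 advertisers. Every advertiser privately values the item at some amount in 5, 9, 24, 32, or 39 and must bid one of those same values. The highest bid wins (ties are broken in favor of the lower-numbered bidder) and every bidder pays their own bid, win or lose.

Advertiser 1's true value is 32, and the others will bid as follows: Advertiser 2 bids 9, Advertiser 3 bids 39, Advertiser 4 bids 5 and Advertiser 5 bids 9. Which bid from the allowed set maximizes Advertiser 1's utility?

5

Bid 5: loses but pays 5, utility -5.
Bid 9: loses but pays 9, utility -9.
Bid 24: loses but pays 24, utility -24.
Bid 32: loses but pays 32, utility -32.
Bid 39: wins, pays 39, utility 32 - 39 = -7.
The best choice is 5 with utility -5.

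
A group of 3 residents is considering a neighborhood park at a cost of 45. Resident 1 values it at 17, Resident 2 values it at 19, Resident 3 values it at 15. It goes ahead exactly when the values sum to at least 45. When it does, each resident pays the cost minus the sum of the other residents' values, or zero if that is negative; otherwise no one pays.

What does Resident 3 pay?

9

Total value 51 ≥ cost 45, so the project is built.
The other residents' values sum to 36.
Cost minus that sum is 45 - 36 = 9.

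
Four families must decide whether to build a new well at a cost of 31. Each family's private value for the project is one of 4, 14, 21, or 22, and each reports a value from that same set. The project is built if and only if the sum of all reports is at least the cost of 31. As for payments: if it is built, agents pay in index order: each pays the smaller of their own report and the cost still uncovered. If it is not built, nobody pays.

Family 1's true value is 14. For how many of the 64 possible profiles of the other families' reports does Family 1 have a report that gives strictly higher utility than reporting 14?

Others report (4, 4, 21): truth gives 0; report 4 gives 10 > 0. Violating.
Others report (4, 4, 22): truth gives 0; report 4 gives 10 > 0. Violating.
Others report (4, 14, 14): truth gives 0; report 4 gives 10 > 0. Violating.
Others report (4, 14, 21): truth gives 0; report 4 gives 10 > 0. Violating.
Others report (4, 4, 4): truth gives 0; no alternative beats it.
Others report (4, 4, 14): truth gives 0; no alternative beats it.
(Checking all 64 profiles: 60 have a profitable deviation, 4 do not.)

60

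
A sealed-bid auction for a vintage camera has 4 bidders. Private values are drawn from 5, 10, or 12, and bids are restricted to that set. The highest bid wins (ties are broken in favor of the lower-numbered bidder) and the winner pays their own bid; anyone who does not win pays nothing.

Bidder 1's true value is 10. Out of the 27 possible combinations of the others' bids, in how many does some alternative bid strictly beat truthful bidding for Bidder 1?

1

Others bid (5, 5, 5): truth gives 0; bid 5 gives 5 > 0. Violating.
Others bid (5, 5, 10): truth gives 0; no alternative beats it.
Others bid (5, 5, 12): truth gives 0; no alternative beats it.
(Checking all 27 profiles: 1 has a profitable deviation, 26 do not.)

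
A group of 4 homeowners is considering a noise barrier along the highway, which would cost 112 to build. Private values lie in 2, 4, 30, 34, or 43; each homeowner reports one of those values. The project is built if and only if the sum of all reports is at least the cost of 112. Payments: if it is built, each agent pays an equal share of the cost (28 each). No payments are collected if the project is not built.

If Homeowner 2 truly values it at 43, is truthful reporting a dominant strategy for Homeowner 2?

Yes

Check each profile of the others' reports and compare truth against every alternative report.
Others report (2, 30, 43): truth gives 15, best alternative gives 0.
Others report (2, 34, 34): truth gives 15, best alternative gives 0.
Others report (2, 43, 30): truth gives 15, best alternative gives 0.
Others report (4, 30, 43): truth gives 15, best alternative gives 0.
Others report (4, 34, 34): truth gives 15, best alternative gives 0.
Others report (4, 43, 30): truth gives 15, best alternative gives 0.
(Remaining 119 profiles checked similarly; truth is weakly best in each.)
In every case the truthful report is at least as good as any alternative, so it is a dominant strategy.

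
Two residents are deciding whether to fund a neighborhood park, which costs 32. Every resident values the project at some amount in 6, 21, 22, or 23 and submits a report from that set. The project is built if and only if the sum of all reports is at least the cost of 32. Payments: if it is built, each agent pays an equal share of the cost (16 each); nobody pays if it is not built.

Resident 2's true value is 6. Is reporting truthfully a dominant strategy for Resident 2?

Check each profile of the others' reports and compare truth against every alternative report.
Others report (21): truth gives 0, best alternative gives -10.
Others report (22): truth gives 0, best alternative gives -10.
Others report (23): truth gives 0, best alternative gives -10.
Others report (6): truth gives 0, best alternative gives 0.
In every case the truthful report is at least as good as any alternative, so it is a dominant strategy.

Yes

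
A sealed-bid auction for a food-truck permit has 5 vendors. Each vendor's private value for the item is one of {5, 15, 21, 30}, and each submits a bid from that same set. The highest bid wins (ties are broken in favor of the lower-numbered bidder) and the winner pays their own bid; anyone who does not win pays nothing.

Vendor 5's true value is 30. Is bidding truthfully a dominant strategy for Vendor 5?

No

Consider the case where Vendor 1 bids 5, Vendor 2 bids 5, Vendor 3 bids 5 and Vendor 4 bids 5.
Truthful bid 30: wins, pays 30, utility 30 - 30 = 0.
Bid 15 instead: wins, pays 15, utility 30 - 15 = 15.
Since 15 > 0, bidding 15 is strictly better here, so truthful bidding is not dominant.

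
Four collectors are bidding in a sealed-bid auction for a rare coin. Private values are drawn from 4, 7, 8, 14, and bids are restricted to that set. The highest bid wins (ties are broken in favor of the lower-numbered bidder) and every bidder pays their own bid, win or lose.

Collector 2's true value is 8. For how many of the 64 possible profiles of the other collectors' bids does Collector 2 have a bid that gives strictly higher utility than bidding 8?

Others bid (4, 4, 4): truth gives 0; bid 7 gives 1 > 0. Violating.
Others bid (4, 4, 7): truth gives 0; bid 7 gives 1 > 0. Violating.
Others bid (4, 4, 14): truth gives -8; bid 4 gives -4 > -8. Violating.
Others bid (4, 7, 4): truth gives 0; bid 7 gives 1 > 0. Violating.
Others bid (4, 4, 8): truth gives 0; no alternative beats it.
Others bid (4, 7, 8): truth gives 0; no alternative beats it.
(Checking all 64 profiles: 50 have a profitable deviation, 14 do not.)

50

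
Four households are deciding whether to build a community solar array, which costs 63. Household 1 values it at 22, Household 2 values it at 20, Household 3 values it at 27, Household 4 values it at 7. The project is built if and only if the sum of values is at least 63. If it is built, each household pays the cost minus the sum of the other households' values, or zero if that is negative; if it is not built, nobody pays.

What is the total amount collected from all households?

Total value 76 ≥ cost 63, so it is built.
Household 1: others sum to 54; max(0, 63 - 54) = 9.
Household 2: others sum to 56; max(0, 63 - 56) = 7.
Household 3: others sum to 49; max(0, 63 - 49) = 14.
Household 4: others sum to 69; max(0, 63 - 69) = 0.
Total collected = 9 + 7 + 14 + 0 = 30.

30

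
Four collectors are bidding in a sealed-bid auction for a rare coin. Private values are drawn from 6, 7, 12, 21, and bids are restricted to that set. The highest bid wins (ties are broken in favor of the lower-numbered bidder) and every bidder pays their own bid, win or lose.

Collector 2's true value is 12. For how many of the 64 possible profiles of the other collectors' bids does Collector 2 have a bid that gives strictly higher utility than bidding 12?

50

Others bid (6, 6, 6): truth gives 0; bid 7 gives 5 > 0. Violating.
Others bid (6, 6, 7): truth gives 0; bid 7 gives 5 > 0. Violating.
Others bid (6, 6, 21): truth gives -12; bid 6 gives -6 > -12. Violating.
Others bid (6, 7, 6): truth gives 0; bid 7 gives 5 > 0. Violating.
Others bid (6, 6, 12): truth gives 0; no alternative beats it.
Others bid (6, 7, 12): truth gives 0; no alternative beats it.
(Checking all 64 profiles: 50 have a profitable deviation, 14 do not.)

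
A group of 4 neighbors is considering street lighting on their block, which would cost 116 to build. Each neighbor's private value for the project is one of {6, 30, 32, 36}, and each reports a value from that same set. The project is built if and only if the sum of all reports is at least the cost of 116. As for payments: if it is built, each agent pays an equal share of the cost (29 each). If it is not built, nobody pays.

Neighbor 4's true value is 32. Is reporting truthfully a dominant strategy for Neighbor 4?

Yes

Check each profile of the others' reports and compare truth against every alternative report.
Others report (30, 30, 30): truth gives 3, best alternative gives 3.
Others report (30, 30, 32): truth gives 3, best alternative gives 3.
Others report (30, 30, 36): truth gives 3, best alternative gives 3.
Others report (30, 32, 30): truth gives 3, best alternative gives 3.
Others report (30, 32, 32): truth gives 3, best alternative gives 3.
Others report (30, 32, 36): truth gives 3, best alternative gives 3.
(Remaining 58 profiles checked similarly; truth is weakly best in each.)
In every case the truthful report is at least as good as any alternative, so it is a dominant strategy.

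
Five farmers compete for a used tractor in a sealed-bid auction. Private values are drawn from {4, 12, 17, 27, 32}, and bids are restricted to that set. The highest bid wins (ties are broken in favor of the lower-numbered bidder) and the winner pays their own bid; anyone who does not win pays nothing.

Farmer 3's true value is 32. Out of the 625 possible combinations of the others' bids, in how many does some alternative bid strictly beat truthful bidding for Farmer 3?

Others bid (4, 4, 4, 4): truth gives 0; bid 12 gives 20 > 0. Violating.
Others bid (4, 4, 4, 12): truth gives 0; bid 12 gives 20 > 0. Violating.
Others bid (4, 4, 4, 17): truth gives 0; bid 17 gives 15 > 0. Violating.
Others bid (4, 4, 4, 27): truth gives 0; bid 27 gives 5 > 0. Violating.
Others bid (4, 4, 4, 32): truth gives 0; no alternative beats it.
Others bid (4, 4, 12, 32): truth gives 0; no alternative beats it.
(Checking all 625 profiles: 144 have a profitable deviation, 481 do not.)

144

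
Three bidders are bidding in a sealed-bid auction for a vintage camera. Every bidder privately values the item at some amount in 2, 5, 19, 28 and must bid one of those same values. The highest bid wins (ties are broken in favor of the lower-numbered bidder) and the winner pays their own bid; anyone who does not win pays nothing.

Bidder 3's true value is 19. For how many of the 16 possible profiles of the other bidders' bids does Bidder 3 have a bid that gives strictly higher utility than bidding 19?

Others bid (2, 2): truth gives 0; bid 5 gives 14 > 0. Violating.
Others bid (2, 5): truth gives 0; no alternative beats it.
Others bid (2, 19): truth gives 0; no alternative beats it.
(Checking all 16 profiles: 1 has a profitable deviation, 15 do not.)

1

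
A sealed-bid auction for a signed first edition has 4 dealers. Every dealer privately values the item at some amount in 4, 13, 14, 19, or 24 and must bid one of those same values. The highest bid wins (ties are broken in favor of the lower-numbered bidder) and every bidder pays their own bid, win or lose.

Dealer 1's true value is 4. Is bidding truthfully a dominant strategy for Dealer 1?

Check each profile of the others' bids and compare truth against every alternative bid.
Others bid (4, 4, 4): truth gives 0, best alternative gives -9.
Others bid (4, 4, 19): truth gives -4, best alternative gives -13.
Others bid (4, 4, 24): truth gives -4, best alternative gives -13.
Others bid (4, 13, 19): truth gives -4, best alternative gives -13.
Others bid (4, 13, 24): truth gives -4, best alternative gives -13.
Others bid (4, 14, 19): truth gives -4, best alternative gives -13.
(Remaining 119 profiles checked similarly; truth is weakly best in each.)
In every case the truthful bid is at least as good as any alternative, so it is a dominant strategy.

Yes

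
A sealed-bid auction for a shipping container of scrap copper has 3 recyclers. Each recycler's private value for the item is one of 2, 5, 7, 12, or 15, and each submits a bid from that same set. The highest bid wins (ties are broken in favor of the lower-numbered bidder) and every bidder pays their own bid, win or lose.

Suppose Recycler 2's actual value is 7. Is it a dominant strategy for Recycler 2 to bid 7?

Consider the case where Recycler 1 bids 2 and Recycler 3 bids 2.
Truthful bid 7: wins, pays 7, utility 7 - 7 = 0.
Bid 5 instead: wins, pays 5, utility 7 - 5 = 2.
Since 2 > 0, bidding 5 is strictly better here, so truthful bidding is not dominant.

No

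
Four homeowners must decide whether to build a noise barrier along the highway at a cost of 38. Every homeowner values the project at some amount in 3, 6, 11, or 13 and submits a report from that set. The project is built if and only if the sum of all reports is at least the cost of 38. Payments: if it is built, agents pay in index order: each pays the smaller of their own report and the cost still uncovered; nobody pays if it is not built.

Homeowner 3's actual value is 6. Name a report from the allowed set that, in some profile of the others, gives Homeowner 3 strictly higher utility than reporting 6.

Suppose Homeowner 1 reports 11, Homeowner 2 reports 11 and Homeowner 4 reports 13.
Report 6: project built, pays 6, utility 6 - 6 = 0.
Report 3: project built, pays 3, utility 6 - 3 = 3.
So reporting 3 beats truth here (3 > 0).

3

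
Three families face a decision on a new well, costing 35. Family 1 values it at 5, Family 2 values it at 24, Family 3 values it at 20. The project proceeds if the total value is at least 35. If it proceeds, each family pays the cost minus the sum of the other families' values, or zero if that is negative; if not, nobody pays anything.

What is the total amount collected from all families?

Total value 49 ≥ cost 35, so it is built.
Family 1: others sum to 44; max(0, 35 - 44) = 0.
Family 2: others sum to 25; max(0, 35 - 25) = 10.
Family 3: others sum to 29; max(0, 35 - 29) = 6.
Total collected = 0 + 10 + 6 = 16.

16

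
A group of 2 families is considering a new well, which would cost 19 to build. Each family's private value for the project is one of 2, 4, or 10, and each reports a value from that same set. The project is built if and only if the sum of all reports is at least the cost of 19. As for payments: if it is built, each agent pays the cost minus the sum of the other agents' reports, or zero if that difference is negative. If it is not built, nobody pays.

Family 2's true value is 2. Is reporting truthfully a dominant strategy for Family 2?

Yes

Check each profile of the others' reports and compare truth against every alternative report.
Others report (2): truth gives 0, best alternative gives 0.
Others report (4): truth gives 0, best alternative gives 0.
Others report (10): truth gives 0, best alternative gives 0.
In every case the truthful report is at least as good as any alternative, so it is a dominant strategy.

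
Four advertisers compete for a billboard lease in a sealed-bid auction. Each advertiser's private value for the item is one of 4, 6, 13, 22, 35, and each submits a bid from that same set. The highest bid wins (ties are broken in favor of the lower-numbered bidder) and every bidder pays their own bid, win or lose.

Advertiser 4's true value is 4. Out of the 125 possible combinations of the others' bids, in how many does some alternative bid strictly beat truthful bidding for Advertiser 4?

Others bid (4, 4, 4): truth gives -4; bid 6 gives -2 > -4. Violating.
Others bid (4, 4, 6): truth gives -4; no alternative beats it.
Others bid (4, 4, 13): truth gives -4; no alternative beats it.
(Checking all 125 profiles: 1 has a profitable deviation, 124 do not.)

1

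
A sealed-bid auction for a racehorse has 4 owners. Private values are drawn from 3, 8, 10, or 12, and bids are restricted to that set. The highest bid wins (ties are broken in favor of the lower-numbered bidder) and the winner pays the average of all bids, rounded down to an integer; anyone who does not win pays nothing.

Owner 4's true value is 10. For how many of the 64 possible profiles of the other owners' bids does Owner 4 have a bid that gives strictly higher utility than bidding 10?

15

Others bid (3, 3, 10): truth gives 0; bid 12 gives 3 > 0. Violating.
Others bid (3, 8, 10): truth gives 0; bid 12 gives 2 > 0. Violating.
Others bid (3, 10, 3): truth gives 0; bid 12 gives 3 > 0. Violating.
Others bid (3, 10, 8): truth gives 0; bid 12 gives 2 > 0. Violating.
Others bid (3, 3, 3): truth gives 6; no alternative beats it.
Others bid (3, 3, 8): truth gives 4; no alternative beats it.
(Checking all 64 profiles: 15 have a profitable deviation, 49 do not.)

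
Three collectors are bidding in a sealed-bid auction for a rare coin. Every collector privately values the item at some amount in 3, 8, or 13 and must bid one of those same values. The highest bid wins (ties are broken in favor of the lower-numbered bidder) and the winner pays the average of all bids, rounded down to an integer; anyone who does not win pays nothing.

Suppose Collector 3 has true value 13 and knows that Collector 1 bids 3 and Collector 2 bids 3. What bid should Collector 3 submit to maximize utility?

8

Bid 3: loses, pays 0, utility 0.
Bid 8: wins, pays 4, utility 13 - 4 = 9.
Bid 13: wins, pays 6, utility 13 - 6 = 7.
The best choice is 8 with utility 9.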